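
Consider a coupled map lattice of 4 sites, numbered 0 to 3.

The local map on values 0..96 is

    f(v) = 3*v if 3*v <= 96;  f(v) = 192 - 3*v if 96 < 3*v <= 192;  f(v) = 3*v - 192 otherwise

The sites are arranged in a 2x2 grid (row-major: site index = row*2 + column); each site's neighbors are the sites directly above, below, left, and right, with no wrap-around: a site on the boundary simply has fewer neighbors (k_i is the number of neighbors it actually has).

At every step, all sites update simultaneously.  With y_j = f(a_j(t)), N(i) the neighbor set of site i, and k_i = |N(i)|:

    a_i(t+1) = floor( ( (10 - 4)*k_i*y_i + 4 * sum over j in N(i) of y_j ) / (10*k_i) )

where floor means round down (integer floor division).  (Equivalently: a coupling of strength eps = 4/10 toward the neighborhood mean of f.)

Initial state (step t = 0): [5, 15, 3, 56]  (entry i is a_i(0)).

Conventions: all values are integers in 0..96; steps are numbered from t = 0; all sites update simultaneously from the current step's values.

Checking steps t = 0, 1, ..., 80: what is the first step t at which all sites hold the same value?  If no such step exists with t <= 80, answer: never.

Answer: 31
Key observation: Synchronization is absorbing here: once all sites are equal they stay equal, and step 31 is the first all-equal step.

Derivation:
t=0: [5, 15, 3, 56]  (not all equal)
t=1: [19, 34, 13, 25]  (not all equal)
t=2: [60, 80, 49, 70]  (not all equal)
t=3: [25, 34, 33, 29]  (not all equal)
t=4: [81, 86, 88, 88]  (not all equal)
t=5: [58, 64, 67, 70]  (not all equal)
t=6: [12, 7, 12, 12]  (not all equal)
t=7: [33, 27, 36, 33]  (not all equal)
t=8: [88, 85, 87, 88]  (not all equal)
t=9: [69, 66, 70, 69]  (not all equal)
t=10: [13, 9, 16, 13]  (not all equal)
t=11: [38, 31, 44, 38]  (not all equal)
t=12: [77, 87, 67, 77]  (not all equal)
t=13: [39, 57, 21, 39]  (not all equal)
t=14: [61, 42, 67, 61]  (not all equal)
t=15: [20, 43, 9, 20]  (not all equal)
t=16: [54, 61, 40, 54]  (not all equal)
t=17: [34, 17, 55, 34]  (not all equal)
t=18: [69, 66, 52, 69]  (not all equal)
t=19: [17, 9, 27, 17]  (not all equal)
t=20: [52, 36, 69, 52]  (not all equal)
t=21: [41, 64, 23, 41]  (not all equal)
t=22: [55, 27, 69, 55]  (not all equal)
t=23: [35, 59, 19, 35]  (not all equal)
t=24: [66, 43, 69, 66]  (not all equal)
t=25: [19, 40, 11, 19]  (not all equal)
t=26: [55, 66, 42, 55]  (not all equal)
t=27: [30, 14, 50, 30]  (not all equal)
t=28: [70, 61, 61, 70]  (not all equal)
t=29: [14, 12, 12, 14]  (not all equal)
t=30: [39, 38, 38, 39]  (not all equal)
t=31: [76, 76, 76, 76]  (all equal)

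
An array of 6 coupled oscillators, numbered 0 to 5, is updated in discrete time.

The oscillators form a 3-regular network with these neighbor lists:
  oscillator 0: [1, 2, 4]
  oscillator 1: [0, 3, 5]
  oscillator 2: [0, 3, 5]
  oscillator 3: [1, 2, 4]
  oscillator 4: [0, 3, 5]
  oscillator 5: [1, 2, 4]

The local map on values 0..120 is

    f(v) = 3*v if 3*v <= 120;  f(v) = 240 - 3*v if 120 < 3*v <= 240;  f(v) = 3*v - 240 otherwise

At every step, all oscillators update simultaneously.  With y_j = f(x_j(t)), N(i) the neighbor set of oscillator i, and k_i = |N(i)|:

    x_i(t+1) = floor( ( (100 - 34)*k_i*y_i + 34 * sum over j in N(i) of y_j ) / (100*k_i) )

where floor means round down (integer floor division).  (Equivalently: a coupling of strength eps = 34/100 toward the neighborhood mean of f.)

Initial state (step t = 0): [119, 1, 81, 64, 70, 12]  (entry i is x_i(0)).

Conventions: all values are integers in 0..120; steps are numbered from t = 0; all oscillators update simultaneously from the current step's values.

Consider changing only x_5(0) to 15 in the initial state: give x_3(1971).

Answer: x_3(1971) = 90
Key observation: The state at step 32, [30, 30, 30, 30, 30, 30], reappears at step 34: the system is in a cycle of period 2 from step 32 on.  Therefore the state at step 1971 equals the state at step 32 + ((1971 - 32) mod 2) = 33, which is [90, 90, 90, 90, 90, 90].

Derivation:
t=0: [119, 1, 81, 64, 70, 15]
t=1: [81, 25, 25, 35, 43, 33]
t=2: [31, 72, 72, 98, 96, 94]
t=3: [72, 37, 37, 46, 53, 38]
t=4: [50, 100, 100, 101, 80, 109]
t=5: [73, 66, 66, 55, 27, 71]
t=6: [32, 41, 41, 68, 67, 36]
t=7: [94, 104, 104, 54, 52, 102]
t=8: [53, 68, 68, 77, 76, 69]
t=9: [62, 37, 37, 15, 21, 31]
t=10: [67, 95, 95, 62, 63, 93]
t=11: [41, 44, 44, 51, 48, 41]
t=12: [112, 107, 107, 92, 99, 112]
t=13: [88, 79, 79, 48, 63, 88]
t=14: [22, 18, 18, 69, 49, 22]
t=15: [66, 54, 54, 44, 80, 66]
t=16: [45, 73, 73, 88, 21, 45]
t=17: [81, 40, 40, 27, 68, 81]
t=18: [33, 89, 89, 84, 33, 33]
t=19: [82, 41, 41, 25, 89, 82]
t=20: [33, 87, 87, 79, 27, 33]
t=21: [79, 36, 36, 15, 76, 79]
t=22: [27, 77, 77, 55, 13, 27]
t=23: [59, 32, 32, 55, 52, 59]
t=24: [72, 86, 86, 80, 78, 72]
t=25: [20, 17, 17, 4, 9, 20]
t=26: [54, 48, 48, 22, 32, 54]
t=27: [84, 88, 88, 76, 88, 84]
t=28: [16, 19, 19, 16, 19, 16]
t=29: [51, 53, 53, 51, 53, 51]
t=30: [84, 83, 83, 84, 83, 84]
t=31: [10, 10, 10, 10, 10, 10]
t=32: [30, 30, 30, 30, 30, 30]
t=33: [90, 90, 90, 90, 90, 90]
t=34: [30, 30, 30, 30, 30, 30]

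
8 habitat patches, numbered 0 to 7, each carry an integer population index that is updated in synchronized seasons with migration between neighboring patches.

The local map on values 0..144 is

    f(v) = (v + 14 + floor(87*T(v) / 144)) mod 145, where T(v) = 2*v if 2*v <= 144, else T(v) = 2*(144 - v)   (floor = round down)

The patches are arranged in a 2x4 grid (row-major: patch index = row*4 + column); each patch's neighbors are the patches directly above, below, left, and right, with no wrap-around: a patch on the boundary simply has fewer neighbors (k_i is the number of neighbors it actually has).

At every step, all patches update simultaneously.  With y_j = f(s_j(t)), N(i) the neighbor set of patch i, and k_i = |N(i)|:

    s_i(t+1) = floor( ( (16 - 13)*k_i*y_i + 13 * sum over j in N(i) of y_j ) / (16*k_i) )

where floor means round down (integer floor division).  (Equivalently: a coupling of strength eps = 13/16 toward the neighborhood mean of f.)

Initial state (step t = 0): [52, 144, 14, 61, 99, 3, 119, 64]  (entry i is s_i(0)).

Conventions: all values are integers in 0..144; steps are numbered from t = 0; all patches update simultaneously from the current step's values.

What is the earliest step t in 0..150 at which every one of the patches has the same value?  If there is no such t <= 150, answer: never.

Simulating step by step:
t=0: [52, 144, 14, 61, 99, 3, 119, 64]  (not all equal)
t=1: [38, 54, 17, 22, 64, 18, 23, 10]  (not all equal)
t=2: [76, 79, 79, 46, 62, 66, 49, 57]  (not all equal)
t=3: [17, 23, 76, 88, 17, 44, 71, 122]  (not all equal)
t=4: [56, 63, 35, 22, 75, 58, 46, 23]  (not all equal)
t=5: [39, 101, 67, 74, 118, 67, 102, 83]  (not all equal)
t=6: [34, 39, 21, 21, 50, 19, 19, 24]  (not all equal)
t=7: [107, 74, 69, 62, 81, 85, 59, 59]  (not all equal)
t=8: [25, 22, 51, 67, 23, 58, 78, 87]  (not all equal)
t=9: [64, 102, 51, 63, 97, 67, 83, 21]  (not all equal)
t=10: [19, 45, 38, 77, 14, 21, 59, 24]  (not all equal)
t=11: [74, 78, 94, 71, 54, 92, 87, 81]  (not all equal)
t=12: [69, 24, 24, 24, 45, 53, 24, 24]  (not all equal)
t=13: [77, 71, 67, 67, 82, 91, 84, 67]  (not all equal)
t=14: [25, 22, 20, 16, 25, 24, 19, 19]  (not all equal)
t=15: [66, 64, 55, 55, 68, 62, 59, 52]  (not all equal)
t=16: [14, 43, 103, 132, 11, 47, 99, 137]  (not all equal)
t=17: [67, 69, 43, 17, 72, 67, 45, 17]  (not all equal)
t=18: [22, 41, 70, 74, 18, 46, 68, 76]  (not all equal)
t=19: [75, 73, 44, 25, 81, 69, 48, 23]  (not all equal)
t=20: [26, 48, 79, 84, 24, 50, 75, 88]  (not all equal)
t=21: [89, 82, 51, 25, 91, 81, 52, 25]  (not all equal)
t=22: [24, 52, 83, 92, 24, 52, 83, 92]  (not all equal)
t=23: [91, 83, 52, 23, 91, 83, 52, 23]  (not all equal)
t=24: [24, 52, 82, 90, 24, 52, 82, 90]  (not all equal)
t=25: [91, 83, 52, 24, 91, 83, 52, 24]  (not all equal)
t=26: [24, 52, 83, 91, 24, 52, 83, 91]  (not all equal)
t=27: [91, 83, 52, 24, 91, 83, 52, 24]  (not all equal)

Answer: never
Key observation: The state at step 25 reappears at step 27 — the system is in a cycle of period 2 from step 25 on.  No step 0..27 is synchronized, and the cycle repeats forever, so no step up to 150 (or ever) has all patches equal.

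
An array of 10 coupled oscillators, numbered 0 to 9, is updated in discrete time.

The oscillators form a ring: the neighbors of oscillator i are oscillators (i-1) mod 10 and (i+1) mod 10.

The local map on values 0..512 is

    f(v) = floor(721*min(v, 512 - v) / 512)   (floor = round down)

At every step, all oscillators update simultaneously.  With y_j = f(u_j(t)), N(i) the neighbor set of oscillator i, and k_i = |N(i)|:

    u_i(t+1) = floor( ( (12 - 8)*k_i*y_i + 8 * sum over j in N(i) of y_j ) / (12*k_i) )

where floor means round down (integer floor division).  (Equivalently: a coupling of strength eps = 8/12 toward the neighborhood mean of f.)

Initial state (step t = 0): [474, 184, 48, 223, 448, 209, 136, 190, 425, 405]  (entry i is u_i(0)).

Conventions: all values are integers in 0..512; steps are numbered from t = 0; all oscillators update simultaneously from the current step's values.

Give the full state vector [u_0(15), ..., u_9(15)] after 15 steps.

Simulating step by step:
t=0: [474, 184, 48, 223, 448, 209, 136, 190, 425, 405]
t=1: [154, 126, 213, 157, 232, 191, 250, 193, 179, 108]
t=2: [181, 230, 232, 282, 271, 315, 297, 291, 225, 206]
t=3: [289, 301, 324, 329, 313, 306, 296, 309, 305, 286]
t=4: [309, 291, 272, 267, 275, 291, 293, 293, 298, 307]
t=5: [294, 311, 331, 338, 329, 317, 309, 305, 299, 291]
t=6: [300, 281, 260, 252, 258, 272, 283, 291, 300, 305]
t=7: [304, 325, 344, 355, 349, 338, 323, 310, 300, 295]
t=8: [286, 263, 240, 228, 231, 246, 265, 282, 295, 298]
t=9: [323, 335, 336, 327, 330, 339, 338, 325, 309, 308]
t=10: [267, 254, 252, 254, 253, 248, 250, 264, 278, 279]
t=11: [343, 352, 356, 355, 354, 352, 350, 343, 335, 334]
t=12: [237, 227, 221, 220, 222, 225, 230, 238, 245, 245]
t=13: [332, 321, 313, 310, 312, 317, 324, 334, 341, 341]
t=14: [253, 267, 277, 281, 279, 273, 262, 251, 243, 244]
t=15: [348, 343, 333, 327, 329, 338, 347, 349, 346, 347]

Answer: [348, 343, 333, 327, 329, 338, 347, 349, 346, 347]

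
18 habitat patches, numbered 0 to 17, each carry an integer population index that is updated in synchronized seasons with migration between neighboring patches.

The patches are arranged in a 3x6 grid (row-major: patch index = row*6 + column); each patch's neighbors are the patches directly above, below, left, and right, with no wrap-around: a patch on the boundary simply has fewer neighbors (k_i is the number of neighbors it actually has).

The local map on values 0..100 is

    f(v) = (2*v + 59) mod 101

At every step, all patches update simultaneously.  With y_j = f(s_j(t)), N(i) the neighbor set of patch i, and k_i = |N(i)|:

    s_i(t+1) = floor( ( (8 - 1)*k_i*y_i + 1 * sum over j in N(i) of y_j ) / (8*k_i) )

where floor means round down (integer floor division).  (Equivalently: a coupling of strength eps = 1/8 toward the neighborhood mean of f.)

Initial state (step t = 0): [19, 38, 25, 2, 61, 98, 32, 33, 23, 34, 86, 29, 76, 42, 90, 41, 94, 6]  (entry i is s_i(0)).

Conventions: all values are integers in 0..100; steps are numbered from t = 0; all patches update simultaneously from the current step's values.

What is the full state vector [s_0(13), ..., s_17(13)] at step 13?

Simulating step by step:
t=0: [19, 38, 25, 2, 61, 98, 32, 33, 23, 34, 86, 29, 76, 42, 90, 41, 94, 6]
t=1: [88, 35, 11, 59, 76, 52, 24, 24, 6, 27, 30, 20, 11, 39, 35, 39, 45, 65]
t=2: [31, 29, 78, 70, 14, 61, 10, 9, 66, 16, 21, 93, 73, 36, 30, 35, 47, 86]
t=3: [23, 18, 19, 93, 83, 78, 73, 74, 84, 86, 8, 42, 9, 30, 21, 31, 47, 31]
t=4: [9, 87, 91, 43, 25, 15, 6, 8, 25, 30, 70, 41, 68, 19, 2, 20, 50, 23]
t=5: [73, 35, 37, 41, 16, 80, 72, 72, 13, 23, 89, 42, 92, 94, 63, 92, 59, 9]
t=6: [4, 26, 34, 40, 83, 23, 2, 5, 78, 9, 37, 42, 38, 44, 80, 42, 72, 74]
t=7: [63, 15, 25, 38, 23, 7, 62, 64, 17, 71, 32, 38, 36, 45, 19, 40, 4, 7]
t=8: [84, 85, 16, 34, 8, 66, 80, 85, 90, 93, 25, 36, 34, 50, 92, 44, 64, 70]
t=9: [24, 29, 83, 31, 70, 85, 18, 27, 38, 41, 14, 34, 27, 54, 41, 47, 81, 93]
t=10: [12, 15, 23, 24, 91, 31, 84, 17, 33, 41, 81, 29, 20, 60, 41, 49, 24, 40]
t=11: [79, 85, 8, 8, 36, 20, 33, 88, 26, 38, 19, 17, 93, 77, 41, 52, 9, 34]
t=12: [16, 28, 70, 71, 37, 94, 24, 31, 14, 37, 92, 90, 39, 14, 38, 60, 75, 33]
t=13: [80, 20, 94, 94, 35, 43, 11, 23, 81, 37, 39, 36, 37, 79, 40, 71, 12, 23]

Answer: [80, 20, 94, 94, 35, 43, 11, 23, 81, 37, 39, 36, 37, 79, 40, 71, 12, 23]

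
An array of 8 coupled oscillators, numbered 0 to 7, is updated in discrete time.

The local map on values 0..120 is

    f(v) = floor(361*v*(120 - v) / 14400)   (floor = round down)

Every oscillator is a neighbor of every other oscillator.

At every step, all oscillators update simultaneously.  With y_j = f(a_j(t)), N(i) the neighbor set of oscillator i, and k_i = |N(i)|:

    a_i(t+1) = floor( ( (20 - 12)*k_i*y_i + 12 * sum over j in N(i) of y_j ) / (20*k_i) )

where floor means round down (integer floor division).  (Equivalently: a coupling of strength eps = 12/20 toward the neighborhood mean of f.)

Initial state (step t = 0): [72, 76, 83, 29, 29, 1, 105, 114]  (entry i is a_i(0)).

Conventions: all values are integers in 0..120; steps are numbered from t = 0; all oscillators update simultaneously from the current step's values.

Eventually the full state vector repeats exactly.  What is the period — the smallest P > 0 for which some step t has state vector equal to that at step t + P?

Simulating step by step:
t=0: [72, 76, 83, 29, 29, 1, 105, 114]
t=1: [64, 63, 61, 58, 58, 37, 49, 42]
t=2: [87, 87, 87, 87, 87, 83, 86, 85]
t=3: [71, 71, 71, 71, 71, 73, 72, 72]
t=4: [86, 86, 86, 86, 86, 86, 86, 86]
t=5: [73, 73, 73, 73, 73, 73, 73, 73]
t=6: [86, 86, 86, 86, 86, 86, 86, 86]

Answer: 2
Key observation: The state at step 4, [86, 86, 86, 86, 86, 86, 86, 86], reappears at step 6 — and no state repeats earlier — so the cycle the system enters has period 2.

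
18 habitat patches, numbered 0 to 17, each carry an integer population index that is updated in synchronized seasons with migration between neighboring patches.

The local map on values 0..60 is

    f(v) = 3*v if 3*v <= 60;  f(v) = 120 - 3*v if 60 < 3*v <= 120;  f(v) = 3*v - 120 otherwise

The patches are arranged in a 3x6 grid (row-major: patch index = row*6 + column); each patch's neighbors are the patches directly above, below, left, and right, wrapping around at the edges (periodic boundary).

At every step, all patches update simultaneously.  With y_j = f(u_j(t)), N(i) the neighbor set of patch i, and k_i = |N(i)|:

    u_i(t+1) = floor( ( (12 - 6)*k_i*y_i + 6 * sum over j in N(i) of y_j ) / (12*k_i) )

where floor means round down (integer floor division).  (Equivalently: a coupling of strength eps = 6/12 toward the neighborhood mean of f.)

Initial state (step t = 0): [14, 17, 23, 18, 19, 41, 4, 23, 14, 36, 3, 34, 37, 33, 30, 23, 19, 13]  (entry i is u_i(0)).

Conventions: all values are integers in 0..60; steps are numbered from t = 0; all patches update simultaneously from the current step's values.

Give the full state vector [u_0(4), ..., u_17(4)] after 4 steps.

Simulating step by step:
t=0: [14, 17, 23, 18, 19, 41, 4, 23, 14, 36, 3, 34, 37, 33, 30, 23, 19, 13]
t=1: [30, 46, 47, 48, 43, 21, 21, 41, 39, 25, 22, 16, 18, 28, 35, 44, 48, 30]
t=2: [38, 20, 18, 22, 24, 43, 45, 15, 12, 34, 42, 48, 46, 29, 16, 19, 25, 37]
t=3: [15, 47, 51, 49, 38, 15, 19, 40, 38, 28, 19, 16, 16, 37, 46, 49, 37, 16]
t=4: [43, 21, 25, 26, 20, 40, 46, 11, 13, 32, 40, 49, 43, 15, 18, 24, 21, 42]

Answer: [43, 21, 25, 26, 20, 40, 46, 11, 13, 32, 40, 49, 43, 15, 18, 24, 21, 42]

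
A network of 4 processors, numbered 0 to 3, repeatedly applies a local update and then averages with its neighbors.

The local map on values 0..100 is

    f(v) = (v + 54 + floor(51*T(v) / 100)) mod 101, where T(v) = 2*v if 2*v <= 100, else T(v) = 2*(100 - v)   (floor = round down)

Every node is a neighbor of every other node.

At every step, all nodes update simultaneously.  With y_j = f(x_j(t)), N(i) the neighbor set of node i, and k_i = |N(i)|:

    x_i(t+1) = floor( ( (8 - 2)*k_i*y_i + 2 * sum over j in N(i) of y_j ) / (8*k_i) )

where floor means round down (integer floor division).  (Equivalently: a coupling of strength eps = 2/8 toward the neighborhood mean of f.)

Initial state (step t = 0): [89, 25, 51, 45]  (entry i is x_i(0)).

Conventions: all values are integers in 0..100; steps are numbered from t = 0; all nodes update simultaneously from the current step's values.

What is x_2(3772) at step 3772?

Simulating step by step:
t=0: [89, 25, 51, 45]
t=1: [48, 14, 48, 41]
t=2: [50, 72, 50, 41]
t=3: [52, 51, 52, 39]
t=4: [51, 51, 51, 36]
t=5: [50, 50, 50, 32]
t=6: [50, 50, 50, 26]
t=7: [49, 49, 49, 17]
t=8: [54, 54, 54, 78]
t=9: [53, 53, 53, 53]
t=10: [53, 53, 53, 53]

Answer: x_2(3772) = 53
Key observation: The state at step 9, [53, 53, 53, 53], reappears at step 10: the system is in a cycle of period 1 from step 9 on.  Therefore the state at step 3772 equals the state at step 9 + ((3772 - 9) mod 1) = 9, which is [53, 53, 53, 53].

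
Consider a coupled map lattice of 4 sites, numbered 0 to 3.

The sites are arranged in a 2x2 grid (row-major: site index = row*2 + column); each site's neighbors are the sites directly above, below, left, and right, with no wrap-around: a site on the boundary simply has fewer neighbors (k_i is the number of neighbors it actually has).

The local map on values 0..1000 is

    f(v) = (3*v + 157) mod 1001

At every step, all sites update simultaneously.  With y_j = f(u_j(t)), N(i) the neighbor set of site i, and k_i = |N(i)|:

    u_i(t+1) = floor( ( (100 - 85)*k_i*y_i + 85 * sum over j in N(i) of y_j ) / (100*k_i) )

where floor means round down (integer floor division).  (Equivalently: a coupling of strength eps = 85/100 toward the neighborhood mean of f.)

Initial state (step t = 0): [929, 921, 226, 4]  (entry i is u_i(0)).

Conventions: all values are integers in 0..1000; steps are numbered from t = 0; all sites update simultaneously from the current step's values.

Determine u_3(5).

Answer: u_3(5) = 687

Derivation:
t=0: [929, 921, 226, 4]
t=1: [886, 609, 597, 770]
t=2: [942, 690, 685, 890]
t=3: [332, 801, 799, 308]
t=4: [494, 182, 181, 483]
t=5: [691, 633, 633, 687]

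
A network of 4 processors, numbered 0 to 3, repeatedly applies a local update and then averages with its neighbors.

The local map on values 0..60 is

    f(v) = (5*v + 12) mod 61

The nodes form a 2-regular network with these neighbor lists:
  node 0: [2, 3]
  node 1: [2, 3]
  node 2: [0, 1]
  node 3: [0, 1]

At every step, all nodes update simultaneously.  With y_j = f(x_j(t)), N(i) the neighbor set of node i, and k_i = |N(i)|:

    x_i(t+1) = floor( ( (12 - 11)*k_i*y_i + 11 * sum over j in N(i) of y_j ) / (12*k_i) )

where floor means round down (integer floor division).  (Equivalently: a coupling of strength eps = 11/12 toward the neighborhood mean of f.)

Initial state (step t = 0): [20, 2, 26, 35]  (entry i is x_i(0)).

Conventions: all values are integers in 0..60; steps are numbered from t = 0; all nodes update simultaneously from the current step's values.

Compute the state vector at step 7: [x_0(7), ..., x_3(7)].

Simulating step by step:
t=0: [20, 2, 26, 35]
t=1: [15, 12, 35, 33]
t=2: [29, 27, 17, 21]
t=3: [45, 44, 30, 32]
t=4: [45, 45, 50, 51]
t=5: [23, 23, 51, 51]
t=6: [21, 21, 6, 6]
t=7: [43, 43, 54, 54]

Answer: [43, 43, 54, 54]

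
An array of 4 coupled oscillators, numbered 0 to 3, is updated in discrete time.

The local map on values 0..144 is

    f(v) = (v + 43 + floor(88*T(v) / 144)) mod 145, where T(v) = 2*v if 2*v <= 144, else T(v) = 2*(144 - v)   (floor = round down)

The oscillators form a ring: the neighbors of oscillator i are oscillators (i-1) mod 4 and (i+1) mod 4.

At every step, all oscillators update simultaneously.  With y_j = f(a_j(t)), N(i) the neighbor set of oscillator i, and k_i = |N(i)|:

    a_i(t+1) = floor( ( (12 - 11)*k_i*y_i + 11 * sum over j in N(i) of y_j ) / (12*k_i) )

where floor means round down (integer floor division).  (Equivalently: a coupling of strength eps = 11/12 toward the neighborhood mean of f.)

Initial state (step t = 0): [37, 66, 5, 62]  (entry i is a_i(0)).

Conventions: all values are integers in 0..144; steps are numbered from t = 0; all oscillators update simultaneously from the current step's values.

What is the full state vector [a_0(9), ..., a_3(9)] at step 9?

Answer: [55, 120, 55, 120]

Derivation:
t=0: [37, 66, 5, 62]
t=1: [46, 85, 40, 84]
t=2: [50, 64, 61, 64]
t=3: [37, 22, 39, 22]
t=4: [93, 124, 94, 124]
t=5: [46, 52, 46, 52]
t=6: [11, 1, 11, 1]
t=7: [46, 65, 46, 65]
t=8: [38, 3, 38, 3]
t=9: [55, 120, 55, 120]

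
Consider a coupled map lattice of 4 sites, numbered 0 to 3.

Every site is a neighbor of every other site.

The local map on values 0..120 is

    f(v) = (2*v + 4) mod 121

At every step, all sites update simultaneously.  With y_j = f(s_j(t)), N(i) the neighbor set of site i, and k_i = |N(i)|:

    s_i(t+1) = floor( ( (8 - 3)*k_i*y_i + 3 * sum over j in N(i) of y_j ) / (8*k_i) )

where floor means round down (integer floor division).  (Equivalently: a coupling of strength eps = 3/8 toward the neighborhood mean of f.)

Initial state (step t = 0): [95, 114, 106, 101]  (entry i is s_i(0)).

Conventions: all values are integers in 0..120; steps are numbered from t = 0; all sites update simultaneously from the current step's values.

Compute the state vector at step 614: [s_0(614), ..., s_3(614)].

Simulating step by step:
t=0: [95, 114, 106, 101]
t=1: [82, 101, 93, 88]
t=2: [56, 75, 67, 62]
t=3: [79, 38, 30, 25]
t=4: [50, 69, 61, 56]
t=5: [82, 41, 33, 88]
t=6: [56, 75, 67, 62]

Answer: [56, 75, 67, 62]
Key observation: The state at step 2, [56, 75, 67, 62], reappears at step 6: the system is in a cycle of period 4 from step 2 on.  Therefore the state at step 614 equals the state at step 2 + ((614 - 2) mod 4) = 2, which is [56, 75, 67, 62].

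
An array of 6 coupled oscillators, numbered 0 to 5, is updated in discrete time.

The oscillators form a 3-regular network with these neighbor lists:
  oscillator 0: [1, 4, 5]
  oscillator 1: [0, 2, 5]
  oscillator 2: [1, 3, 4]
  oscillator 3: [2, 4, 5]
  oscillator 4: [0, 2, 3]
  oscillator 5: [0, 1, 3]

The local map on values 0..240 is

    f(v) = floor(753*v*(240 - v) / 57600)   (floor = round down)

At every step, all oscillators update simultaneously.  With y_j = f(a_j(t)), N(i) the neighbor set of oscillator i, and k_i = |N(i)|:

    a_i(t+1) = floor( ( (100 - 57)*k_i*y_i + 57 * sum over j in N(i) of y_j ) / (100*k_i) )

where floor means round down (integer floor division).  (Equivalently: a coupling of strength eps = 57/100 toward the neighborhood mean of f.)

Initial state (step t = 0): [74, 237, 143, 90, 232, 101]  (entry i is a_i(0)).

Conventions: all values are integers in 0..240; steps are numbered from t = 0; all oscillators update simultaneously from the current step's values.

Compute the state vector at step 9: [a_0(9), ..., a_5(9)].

Simulating step by step:
t=0: [74, 237, 143, 90, 232, 101]
t=1: [109, 103, 117, 149, 108, 144]
t=2: [184, 184, 184, 181, 184, 181]
t=3: [134, 134, 134, 137, 134, 137]
t=4: [184, 184, 184, 184, 184, 184]
t=5: [134, 134, 134, 134, 134, 134]
t=6: [185, 185, 185, 185, 185, 185]
t=7: [133, 133, 133, 133, 133, 133]
t=8: [186, 186, 186, 186, 186, 186]
t=9: [131, 131, 131, 131, 131, 131]

Answer: [131, 131, 131, 131, 131, 131]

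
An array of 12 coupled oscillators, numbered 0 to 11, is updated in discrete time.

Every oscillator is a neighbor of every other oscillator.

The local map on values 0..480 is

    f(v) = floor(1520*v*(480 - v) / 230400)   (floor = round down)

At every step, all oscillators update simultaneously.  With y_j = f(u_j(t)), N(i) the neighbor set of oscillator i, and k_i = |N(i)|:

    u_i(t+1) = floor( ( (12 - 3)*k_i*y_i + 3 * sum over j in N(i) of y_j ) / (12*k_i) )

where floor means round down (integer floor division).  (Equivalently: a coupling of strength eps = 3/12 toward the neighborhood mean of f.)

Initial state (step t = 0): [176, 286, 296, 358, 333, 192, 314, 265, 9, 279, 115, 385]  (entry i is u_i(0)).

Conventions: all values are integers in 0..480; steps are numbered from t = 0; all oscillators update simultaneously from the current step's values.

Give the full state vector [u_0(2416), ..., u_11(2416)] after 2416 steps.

Answer: [254, 254, 254, 254, 254, 254, 254, 254, 254, 254, 254, 254]
Key observation: The state at step 25, [378, 378, 378, 378, 378, 378, 378, 378, 378, 378, 378, 378], reappears at step 27: the system is in a cycle of period 2 from step 25 on.  Therefore the state at step 2416 equals the state at step 25 + ((2416 - 25) mod 2) = 26, which is [254, 254, 254, 254, 254, 254, 254, 254, 254, 254, 254, 254].

Derivation:
t=0: [176, 286, 296, 358, 333, 192, 314, 265, 9, 279, 115, 385]
t=1: [339, 349, 344, 293, 317, 348, 333, 356, 103, 352, 284, 258]
t=2: [316, 306, 311, 349, 334, 307, 321, 298, 273, 303, 354, 361]
t=3: [339, 346, 342, 309, 324, 345, 335, 350, 361, 347, 304, 296]
t=4: [316, 309, 313, 340, 329, 310, 319, 305, 293, 308, 343, 348]
t=5: [339, 344, 341, 320, 329, 344, 337, 347, 354, 345, 317, 312]
t=6: [315, 310, 313, 331, 324, 310, 317, 307, 300, 309, 333, 337]
t=7: [341, 344, 342, 328, 334, 344, 339, 347, 351, 345, 326, 323]
t=8: [312, 309, 312, 324, 319, 309, 314, 306, 302, 309, 326, 328]
t=9: [344, 346, 344, 335, 339, 346, 342, 348, 350, 346, 334, 332]
t=10: [308, 306, 308, 317, 313, 306, 310, 305, 302, 306, 318, 320]
t=11: [348, 349, 348, 341, 344, 349, 347, 350, 352, 349, 341, 339]
t=12: [303, 302, 303, 310, 307, 302, 304, 301, 299, 302, 310, 312]
t=13: [352, 353, 352, 348, 350, 353, 351, 354, 355, 353, 348, 346]
t=14: [297, 295, 297, 301, 299, 295, 297, 295, 293, 295, 301, 303]
t=15: [357, 359, 357, 355, 357, 359, 357, 359, 360, 359, 355, 354]
t=16: [288, 286, 288, 291, 288, 286, 288, 286, 285, 286, 291, 292]
t=17: [364, 365, 364, 362, 364, 365, 364, 365, 365, 365, 362, 362]
t=18: [277, 276, 277, 280, 277, 276, 277, 276, 276, 276, 280, 280]
t=19: [370, 370, 370, 369, 370, 370, 370, 370, 370, 370, 369, 369]
t=20: [268, 268, 268, 269, 268, 268, 268, 268, 268, 268, 269, 269]
t=21: [374, 374, 374, 374, 374, 374, 374, 374, 374, 374, 374, 374]
t=22: [261, 261, 261, 261, 261, 261, 261, 261, 261, 261, 261, 261]
t=23: [377, 377, 377, 377, 377, 377, 377, 377, 377, 377, 377, 377]
t=24: [256, 256, 256, 256, 256, 256, 256, 256, 256, 256, 256, 256]
t=25: [378, 378, 378, 378, 378, 378, 378, 378, 378, 378, 378, 378]
t=26: [254, 254, 254, 254, 254, 254, 254, 254, 254, 254, 254, 254]
t=27: [378, 378, 378, 378, 378, 378, 378, 378, 378, 378, 378, 378]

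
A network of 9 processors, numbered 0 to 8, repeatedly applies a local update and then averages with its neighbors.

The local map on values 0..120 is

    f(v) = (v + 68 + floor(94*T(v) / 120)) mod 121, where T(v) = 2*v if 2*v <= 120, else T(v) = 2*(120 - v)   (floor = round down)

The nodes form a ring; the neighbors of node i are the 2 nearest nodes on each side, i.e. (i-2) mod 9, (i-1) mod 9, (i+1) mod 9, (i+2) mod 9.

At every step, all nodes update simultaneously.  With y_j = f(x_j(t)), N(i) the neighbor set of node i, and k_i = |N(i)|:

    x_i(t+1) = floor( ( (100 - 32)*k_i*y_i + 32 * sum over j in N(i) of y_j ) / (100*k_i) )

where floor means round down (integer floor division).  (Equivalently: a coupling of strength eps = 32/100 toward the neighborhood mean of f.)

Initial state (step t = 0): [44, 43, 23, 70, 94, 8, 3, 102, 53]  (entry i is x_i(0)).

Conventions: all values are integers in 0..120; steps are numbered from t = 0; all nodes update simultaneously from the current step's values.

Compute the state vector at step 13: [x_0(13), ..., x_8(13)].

Simulating step by step:
t=0: [44, 43, 23, 70, 94, 8, 3, 102, 53]
t=1: [57, 58, 27, 83, 76, 86, 77, 76, 77]
t=2: [86, 87, 40, 82, 84, 87, 90, 90, 91]
t=3: [82, 82, 61, 84, 83, 85, 84, 84, 83]
t=4: [88, 88, 96, 88, 87, 86, 86, 87, 87]
t=5: [84, 84, 81, 84, 84, 85, 85, 85, 85]
t=6: [87, 87, 88, 87, 87, 86, 86, 86, 86]
t=7: [85, 85, 85, 85, 85, 85, 85, 85, 85]
t=8: [86, 86, 86, 86, 86, 86, 86, 86, 86]
t=9: [86, 86, 86, 86, 86, 86, 86, 86, 86]
t=10: [86, 86, 86, 86, 86, 86, 86, 86, 86]
t=11: [86, 86, 86, 86, 86, 86, 86, 86, 86]
t=12: [86, 86, 86, 86, 86, 86, 86, 86, 86]
t=13: [86, 86, 86, 86, 86, 86, 86, 86, 86]

Answer: [86, 86, 86, 86, 86, 86, 86, 86, 86]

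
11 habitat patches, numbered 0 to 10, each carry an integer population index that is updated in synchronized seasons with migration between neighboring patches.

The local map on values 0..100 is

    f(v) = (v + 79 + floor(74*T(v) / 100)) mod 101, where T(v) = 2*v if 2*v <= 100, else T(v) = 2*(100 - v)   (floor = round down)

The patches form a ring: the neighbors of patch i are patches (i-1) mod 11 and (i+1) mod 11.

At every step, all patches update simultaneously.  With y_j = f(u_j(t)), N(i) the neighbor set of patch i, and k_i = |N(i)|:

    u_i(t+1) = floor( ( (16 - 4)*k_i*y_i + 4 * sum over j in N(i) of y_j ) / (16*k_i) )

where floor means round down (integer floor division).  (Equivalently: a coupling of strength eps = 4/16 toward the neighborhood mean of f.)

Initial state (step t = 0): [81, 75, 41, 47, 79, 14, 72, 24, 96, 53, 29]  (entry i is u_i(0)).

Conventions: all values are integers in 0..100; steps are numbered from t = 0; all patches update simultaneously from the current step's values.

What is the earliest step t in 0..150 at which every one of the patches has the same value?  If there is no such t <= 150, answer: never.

Simulating step by step:
t=0: [81, 75, 41, 47, 79, 14, 72, 24, 96, 53, 29]  (not all equal)
t=1: [82, 88, 82, 91, 79, 31, 74, 49, 76, 91, 60]  (not all equal)
t=2: [87, 83, 85, 83, 83, 62, 86, 96, 89, 84, 93]  (not all equal)
t=3: [83, 85, 85, 85, 87, 93, 84, 80, 82, 84, 81]  (not all equal)
t=4: [86, 85, 85, 84, 83, 81, 84, 86, 86, 85, 86]  (not all equal)
t=5: [84, 84, 85, 85, 86, 86, 85, 84, 84, 84, 84]  (not all equal)
t=6: [85, 85, 85, 84, 84, 84, 84, 85, 85, 85, 85]  (not all equal)
t=7: [85, 85, 85, 85, 85, 85, 85, 85, 85, 85, 85]  (all equal)

Answer: 7
Key observation: Synchronization is absorbing here: once all patches are equal they stay equal, and step 7 is the first all-equal step.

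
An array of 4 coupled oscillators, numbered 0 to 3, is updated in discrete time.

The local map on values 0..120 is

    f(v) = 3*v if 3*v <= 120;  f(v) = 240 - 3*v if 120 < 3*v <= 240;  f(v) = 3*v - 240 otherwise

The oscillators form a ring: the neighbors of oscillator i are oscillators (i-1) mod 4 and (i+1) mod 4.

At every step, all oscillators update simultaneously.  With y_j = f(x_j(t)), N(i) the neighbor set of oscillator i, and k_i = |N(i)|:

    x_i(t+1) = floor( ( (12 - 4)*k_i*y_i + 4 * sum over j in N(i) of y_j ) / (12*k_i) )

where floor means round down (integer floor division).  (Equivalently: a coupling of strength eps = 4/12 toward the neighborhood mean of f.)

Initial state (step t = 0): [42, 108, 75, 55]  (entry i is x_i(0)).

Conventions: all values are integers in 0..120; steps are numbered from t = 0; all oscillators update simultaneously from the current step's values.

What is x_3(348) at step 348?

Simulating step by step:
t=0: [42, 108, 75, 55]
t=1: [102, 77, 36, 71]
t=2: [50, 35, 78, 47]
t=3: [94, 86, 38, 82]
t=4: [32, 38, 80, 30]
t=5: [98, 92, 34, 76]
t=6: [44, 50, 76, 34]
t=7: [104, 80, 40, 88]
t=8: [52, 32, 84, 48]
t=9: [88, 80, 40, 80]
t=10: [16, 24, 80, 24]
t=11: [56, 56, 24, 56]
t=12: [72, 72, 72, 72]
t=13: [24, 24, 24, 24]
t=14: [72, 72, 72, 72]

Answer: x_3(348) = 72
Key observation: The state at step 12, [72, 72, 72, 72], reappears at step 14: the system is in a cycle of period 2 from step 12 on.  Therefore the state at step 348 equals the state at step 12 + ((348 - 12) mod 2) = 12, which is [72, 72, 72, 72].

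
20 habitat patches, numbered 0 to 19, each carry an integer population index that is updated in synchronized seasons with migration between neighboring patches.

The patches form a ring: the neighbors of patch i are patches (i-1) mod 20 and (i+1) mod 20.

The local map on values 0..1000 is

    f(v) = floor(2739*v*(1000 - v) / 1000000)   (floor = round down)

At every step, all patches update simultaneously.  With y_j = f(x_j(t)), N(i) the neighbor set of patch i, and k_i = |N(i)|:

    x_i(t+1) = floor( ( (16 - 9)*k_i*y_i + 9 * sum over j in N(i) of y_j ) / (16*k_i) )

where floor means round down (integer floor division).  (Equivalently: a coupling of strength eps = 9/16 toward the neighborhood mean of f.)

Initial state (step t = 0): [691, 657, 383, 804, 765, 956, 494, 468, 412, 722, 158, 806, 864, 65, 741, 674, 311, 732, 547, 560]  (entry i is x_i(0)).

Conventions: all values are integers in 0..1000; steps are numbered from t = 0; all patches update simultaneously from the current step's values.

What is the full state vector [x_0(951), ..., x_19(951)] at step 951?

Simulating step by step:
t=0: [691, 657, 383, 804, 765, 956, 494, 468, 412, 722, 158, 806, 864, 65, 741, 674, 311, 732, 547, 560]
t=1: [618, 616, 577, 508, 368, 381, 523, 676, 636, 529, 434, 379, 307, 310, 445, 575, 576, 590, 637, 649]
t=2: [639, 652, 666, 666, 652, 653, 648, 632, 637, 665, 666, 634, 600, 609, 648, 670, 666, 655, 638, 632]
t=3: [629, 620, 612, 612, 617, 621, 626, 632, 627, 616, 616, 633, 649, 645, 626, 611, 610, 619, 629, 633]
t=4: [639, 644, 648, 649, 647, 644, 640, 638, 641, 645, 643, 635, 627, 629, 639, 648, 649, 645, 639, 637]
t=5: [630, 627, 624, 623, 625, 627, 630, 631, 629, 628, 629, 634, 638, 637, 631, 625, 624, 627, 630, 631]
t=6: [638, 640, 641, 642, 641, 639, 638, 637, 638, 639, 637, 635, 633, 633, 637, 640, 641, 640, 638, 637]
t=7: [632, 631, 630, 629, 630, 631, 632, 632, 632, 631, 632, 634, 635, 635, 633, 631, 630, 631, 632, 632]
t=8: [637, 637, 638, 638, 638, 637, 637, 637, 637, 637, 636, 635, 634, 634, 635, 637, 637, 637, 637, 637]
t=9: [633, 632, 632, 632, 632, 632, 633, 633, 633, 633, 633, 634, 634, 634, 634, 633, 633, 633, 633, 633]
t=10: [636, 636, 637, 637, 637, 636, 636, 636, 636, 636, 635, 635, 635, 635, 635, 635, 636, 636, 636, 636]
t=11: [634, 633, 633, 633, 633, 633, 634, 634, 634, 634, 634, 634, 634, 634, 634, 634, 634, 634, 634, 634]
t=12: [635, 635, 636, 636, 636, 635, 635, 635, 635, 635, 635, 635, 635, 635, 635, 635, 635, 635, 635, 635]
t=13: [634, 634, 634, 634, 634, 634, 634, 634, 634, 634, 634, 634, 634, 634, 634, 634, 634, 634, 634, 634]
t=14: [635, 635, 635, 635, 635, 635, 635, 635, 635, 635, 635, 635, 635, 635, 635, 635, 635, 635, 635, 635]
t=15: [634, 634, 634, 634, 634, 634, 634, 634, 634, 634, 634, 634, 634, 634, 634, 634, 634, 634, 634, 634]

Answer: [634, 634, 634, 634, 634, 634, 634, 634, 634, 634, 634, 634, 634, 634, 634, 634, 634, 634, 634, 634]
Key observation: The state at step 13, [634, 634, 634, 634, 634, 634, 634, 634, 634, 634, 634, 634, 634, 634, 634, 634, 634, 634, 634, 634], reappears at step 15: the system is in a cycle of period 2 from step 13 on.  Therefore the state at step 951 equals the state at step 13 + ((951 - 13) mod 2) = 13, which is [634, 634, 634, 634, 634, 634, 634, 634, 634, 634, 634, 634, 634, 634, 634, 634, 634, 634, 634, 634].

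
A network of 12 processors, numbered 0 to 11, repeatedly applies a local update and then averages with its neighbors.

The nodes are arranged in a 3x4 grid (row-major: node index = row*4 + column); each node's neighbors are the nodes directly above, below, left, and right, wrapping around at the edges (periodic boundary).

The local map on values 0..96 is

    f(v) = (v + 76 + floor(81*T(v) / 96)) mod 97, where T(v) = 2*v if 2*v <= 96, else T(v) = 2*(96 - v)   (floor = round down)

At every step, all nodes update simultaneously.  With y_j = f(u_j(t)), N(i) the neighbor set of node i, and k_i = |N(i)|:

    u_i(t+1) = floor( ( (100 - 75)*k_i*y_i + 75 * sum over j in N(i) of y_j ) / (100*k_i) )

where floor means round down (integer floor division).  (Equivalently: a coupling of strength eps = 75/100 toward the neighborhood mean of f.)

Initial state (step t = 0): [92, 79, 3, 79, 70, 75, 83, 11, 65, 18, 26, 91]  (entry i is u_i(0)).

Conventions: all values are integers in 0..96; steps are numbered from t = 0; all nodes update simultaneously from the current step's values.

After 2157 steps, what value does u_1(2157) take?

Simulating step by step:
t=0: [92, 79, 3, 79, 70, 75, 83, 11, 65, 18, 26, 91]
t=1: [86, 73, 77, 67, 73, 76, 63, 65, 75, 66, 63, 64]
t=2: [88, 88, 56, 73, 88, 73, 51, 58, 72, 73, 34, 52]
t=3: [83, 69, 47, 40, 69, 70, 33, 35, 71, 84, 38, 49]
t=4: [89, 73, 63, 54, 87, 86, 64, 66, 73, 87, 51, 64]
t=5: [69, 67, 19, 34, 84, 67, 34, 40, 67, 70, 17, 37]
t=6: [87, 81, 55, 71, 89, 87, 61, 77, 88, 80, 56, 70]
t=7: [83, 68, 36, 73, 81, 67, 34, 71, 83, 68, 36, 72]
t=8: [86, 88, 80, 86, 87, 87, 80, 86, 86, 88, 80, 86]
t=9: [80, 81, 83, 81, 81, 81, 84, 81, 80, 81, 83, 81]
t=10: [85, 84, 83, 84, 85, 84, 83, 84, 85, 84, 83, 84]
t=11: [82, 82, 83, 82, 82, 82, 83, 82, 82, 82, 83, 82]
t=12: [84, 83, 83, 83, 84, 83, 83, 83, 84, 83, 83, 83]
t=13: [83, 83, 83, 83, 83, 83, 83, 83, 83, 83, 83, 83]
t=14: [83, 83, 83, 83, 83, 83, 83, 83, 83, 83, 83, 83]

Answer: u_1(2157) = 83
Key observation: The state at step 13, [83, 83, 83, 83, 83, 83, 83, 83, 83, 83, 83, 83], reappears at step 14: the system is in a cycle of period 1 from step 13 on.  Therefore the state at step 2157 equals the state at step 13 + ((2157 - 13) mod 1) = 13, which is [83, 83, 83, 83, 83, 83, 83, 83, 83, 83, 83, 83].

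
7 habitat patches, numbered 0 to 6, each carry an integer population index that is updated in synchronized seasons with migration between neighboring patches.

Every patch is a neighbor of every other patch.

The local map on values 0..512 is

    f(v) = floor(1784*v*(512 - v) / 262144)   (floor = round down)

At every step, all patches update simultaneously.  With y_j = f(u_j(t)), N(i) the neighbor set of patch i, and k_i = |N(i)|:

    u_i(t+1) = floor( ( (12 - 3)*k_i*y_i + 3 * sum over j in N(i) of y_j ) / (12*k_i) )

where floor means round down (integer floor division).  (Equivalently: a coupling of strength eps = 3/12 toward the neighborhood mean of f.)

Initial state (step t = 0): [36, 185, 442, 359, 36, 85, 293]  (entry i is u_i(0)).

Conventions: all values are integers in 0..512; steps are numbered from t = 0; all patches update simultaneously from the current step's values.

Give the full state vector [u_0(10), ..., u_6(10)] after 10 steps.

Simulating step by step:
t=0: [36, 185, 442, 359, 36, 85, 293]
t=1: [161, 370, 228, 343, 161, 254, 388]
t=2: [385, 366, 425, 392, 385, 429, 345]
t=3: [328, 350, 270, 319, 328, 264, 370]
t=4: [409, 392, 434, 415, 409, 434, 372]
t=5: [285, 309, 245, 275, 285, 245, 333]
t=6: [438, 428, 442, 440, 438, 442, 413]
t=7: [222, 239, 215, 218, 222, 215, 263]
t=8: [438, 442, 435, 436, 438, 435, 443]
t=9: [219, 212, 224, 223, 219, 224, 211]
t=10: [436, 433, 438, 437, 436, 438, 433]

Answer: [436, 433, 438, 437, 436, 438, 433]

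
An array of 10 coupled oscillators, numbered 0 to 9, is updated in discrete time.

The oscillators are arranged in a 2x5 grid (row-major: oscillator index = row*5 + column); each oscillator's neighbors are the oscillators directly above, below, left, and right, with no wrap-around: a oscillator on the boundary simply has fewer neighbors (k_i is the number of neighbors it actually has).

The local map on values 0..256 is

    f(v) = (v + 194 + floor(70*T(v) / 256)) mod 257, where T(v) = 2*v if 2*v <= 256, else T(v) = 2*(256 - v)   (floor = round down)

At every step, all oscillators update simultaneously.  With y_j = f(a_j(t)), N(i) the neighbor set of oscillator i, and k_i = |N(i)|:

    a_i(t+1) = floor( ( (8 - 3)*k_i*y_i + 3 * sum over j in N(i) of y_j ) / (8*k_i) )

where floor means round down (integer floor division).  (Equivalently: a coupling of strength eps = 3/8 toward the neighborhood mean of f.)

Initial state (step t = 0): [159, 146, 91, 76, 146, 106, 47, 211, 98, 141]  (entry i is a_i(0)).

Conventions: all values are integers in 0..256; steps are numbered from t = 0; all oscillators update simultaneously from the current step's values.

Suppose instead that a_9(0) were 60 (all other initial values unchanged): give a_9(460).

Answer: a_9(460) = 140
Key observation: The state at step 17, [140, 140, 140, 140, 140, 140, 140, 140, 140, 140], reappears at step 18: the system is in a cycle of period 1 from step 17 on.  Therefore the state at step 460 equals the state at step 17 + ((460 - 17) mod 1) = 17, which is [140, 140, 140, 140, 140, 140, 140, 140, 140, 140].

Derivation:
t=0: [159, 146, 91, 76, 146, 106, 47, 211, 98, 60]
t=1: [138, 118, 94, 72, 104, 92, 57, 129, 86, 61]
t=2: [124, 105, 89, 61, 75, 80, 57, 106, 70, 50]
t=3: [109, 90, 75, 40, 41, 66, 48, 80, 46, 27]
t=4: [87, 68, 82, 167, 91, 46, 28, 46, 73, 148]
t=5: [53, 72, 64, 118, 103, 62, 155, 48, 68, 113]
t=6: [26, 55, 44, 96, 103, 50, 103, 35, 56, 95]
t=7: [153, 55, 47, 68, 91, 70, 95, 170, 66, 74]
t=8: [103, 43, 32, 41, 65, 71, 79, 112, 55, 53]
t=9: [69, 51, 166, 37, 26, 57, 56, 109, 29, 22]
t=10: [34, 36, 141, 234, 236, 28, 32, 117, 221, 231]
t=11: [244, 234, 156, 176, 182, 239, 227, 143, 170, 180]
t=12: [185, 178, 151, 155, 158, 184, 175, 148, 153, 157]
t=13: [159, 155, 146, 146, 147, 159, 155, 145, 146, 147]
t=14: [148, 146, 143, 143, 143, 148, 146, 142, 142, 143]
t=15: [143, 142, 141, 141, 141, 143, 142, 141, 141, 141]
t=16: [141, 140, 140, 140, 140, 141, 140, 140, 140, 140]
t=17: [140, 140, 140, 140, 140, 140, 140, 140, 140, 140]
t=18: [140, 140, 140, 140, 140, 140, 140, 140, 140, 140]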